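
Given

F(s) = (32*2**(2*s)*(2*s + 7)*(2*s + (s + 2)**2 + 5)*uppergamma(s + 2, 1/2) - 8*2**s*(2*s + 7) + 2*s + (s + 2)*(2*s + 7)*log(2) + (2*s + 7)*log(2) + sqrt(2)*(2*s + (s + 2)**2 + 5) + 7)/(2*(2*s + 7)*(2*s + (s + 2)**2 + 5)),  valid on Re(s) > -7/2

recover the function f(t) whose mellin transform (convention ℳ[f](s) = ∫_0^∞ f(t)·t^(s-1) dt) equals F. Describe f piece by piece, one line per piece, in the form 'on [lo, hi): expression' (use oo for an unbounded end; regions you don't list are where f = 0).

on [0, 1): sqrt(2)*t**(7/2)/4
on [1, 2): t**3*log(t/2)/2
on [2, oo): t**2*exp(-t/4)

the shared t-power comes off first: sqrt(2)*t**(3/2)/4 on [0, 1); t*log(t/2)/2 on [1, 2); exp(-t/4) on [2, ∞)
the common scale on t comes off first: t**(3/2) on [0, 1/2); t*log(t) on [1/2, 1); exp(-t/2) on [1, ∞)
linearity at 1, 2 turns ℳ[f](s) into 3 summed integrals
between 0 and 1 the integrand is sqrt(2)*t**(7/2)/4·t^(s-1)
segment 1 to 2 holds t**3*log(t/2)/2; add its integral
[2, ∞) adds the kernel integral of t**2*exp(-t/4)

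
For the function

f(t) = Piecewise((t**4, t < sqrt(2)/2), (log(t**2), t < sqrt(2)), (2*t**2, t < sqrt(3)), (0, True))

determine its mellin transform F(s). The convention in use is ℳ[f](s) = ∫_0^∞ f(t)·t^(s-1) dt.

undo the power substitution: t**2 on [0, 1/2); log(t) on [1/2, 2); 2*t on [2, 3)
decompose at sqrt(2)/2, sqrt(2); ℳ[f](s) sums the 3 pieces' integrals
over [0, sqrt(2)/2), the kernel integral of t**4 enters the sum
∫ log(t**2)·t^(s-1) over [sqrt(2)/2, sqrt(2))
∫ over [sqrt(2), sqrt(3)) of 2*t**2·t^(s-1) joins the sum

(sqrt(2)/2)**s*(-16*2**s*s**2*(s + 4) + 4*2**s*s*(s + 2)*(s + 4)*log(2) - 8*2**s*(s + 2)*(s + 4) + 24*6**(s/2)*s**2*(s + 4) + s**2*(s + 2) + 4*s*(s + 2)*(s + 4)*log(2) + 8*(s + 2)*(s + 4))/(4*s**2*(s + 2)*(s + 4))
  Re(s) > -4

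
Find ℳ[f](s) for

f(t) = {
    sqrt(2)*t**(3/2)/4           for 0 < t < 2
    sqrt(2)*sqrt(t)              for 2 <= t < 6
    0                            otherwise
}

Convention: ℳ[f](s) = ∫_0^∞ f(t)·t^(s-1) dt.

2**s*(4*sqrt(3)*3**s*(2*s + 3) - 4*s - 10)/((2*s + 1)*(2*s + 3))
  Re(s) > -3/2

invert the common scale on t to get t**(3/2) on [0, 1); 2*sqrt(t) on [1, 3)
treat the 2 regions marked off by 2 separately and sum
on [0, 2) integrate f = sqrt(2)*t**(3/2)/4 against the kernel
between 2 and 6 the integrand is sqrt(2)*sqrt(t)·t^(s-1)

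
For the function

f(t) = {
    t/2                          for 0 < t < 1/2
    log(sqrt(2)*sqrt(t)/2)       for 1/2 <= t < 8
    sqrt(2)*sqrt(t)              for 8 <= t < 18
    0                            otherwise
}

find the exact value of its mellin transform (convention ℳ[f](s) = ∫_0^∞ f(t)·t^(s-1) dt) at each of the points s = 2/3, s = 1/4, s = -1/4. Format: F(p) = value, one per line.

F(2/3) = -255/14 + 51*2**(1/3)/80 + log(2**(3*2**(1/3)/4 + 6)) + 108*12**(1/3)/7
F(1/4) = 2**(3/4)*(-277 + 180*log(2) + 120*sqrt(6))/30
F(-1/4) = 2**(1/4)*(-18*log(2) - 11 + 12*sqrt(6))/3

the common scale on t comes off first: t on [0, 1/4); log(sqrt(t)) on [1/4, 4); 2*sqrt(t) on [4, 9)
reversing the power substitution: t**2 on [0, 1/2); log(t) on [1/2, 2); 2*t on [2, 3)
cuts at 1/2, 8: linearity sums the 3 kernel integrals
segment 0 to 1/2 holds t/2; add its integral
[1/2, 8) adds the kernel integral of log(sqrt(2)*sqrt(t)/2)
for t in [8, 18): the term is ∫ sqrt(2)*sqrt(t)·t^(s-1)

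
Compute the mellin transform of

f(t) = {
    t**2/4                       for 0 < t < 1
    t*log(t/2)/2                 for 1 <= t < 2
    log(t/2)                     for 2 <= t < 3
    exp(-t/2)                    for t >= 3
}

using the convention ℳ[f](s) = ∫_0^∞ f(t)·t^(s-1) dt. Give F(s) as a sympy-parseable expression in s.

(4*2**s*s**2*(s + 2)*(s**2 + 2*s + 1)*uppergamma(s, 3/2) - 4*2**s*s**2*(s + 2) + 4*2**s*(s + 2)*(s**2 + 2*s + 1) + 3**s*s*(s + 2)*(-4*log(2) + 4*log(3))*(s**2 + 2*s + 1) - 4*3**s*(s + 2)*(s**2 + 2*s + 1) + s**3*(s + 2)*log(4) + s**2*(s + 2)*log(4) + 2*s**2*(s + 2) + s**2*(s**2 + 2*s + 1))/(4*s**2*(s + 2)*(s**2 + 2*s + 1))
  Re(s) > -2

strip the common scale on t: t**2 on [0, 1/2); t*log(t) on [1/2, 1); log(t) on [1, 3/2); …
decompose at 1, 2, 3; ℳ[f](s) sums the 4 pieces' integrals
for t in [0, 1): the term is ∫ t**2/4·t^(s-1)
segment 1 to 2 holds t*log(t/2)/2; add its integral
segment 2 to 3 holds log(t/2); add its integral
∫ over [3, ∞) of exp(-t/2)·t^(s-1) joins the sum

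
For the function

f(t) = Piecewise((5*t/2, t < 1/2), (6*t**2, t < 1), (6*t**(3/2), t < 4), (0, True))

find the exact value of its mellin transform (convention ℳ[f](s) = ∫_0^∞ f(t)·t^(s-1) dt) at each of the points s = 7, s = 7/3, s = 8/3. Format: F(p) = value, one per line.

F(7) = 19327344623/208896
F(7/3) = -54/299 + 3833925*2**(2/3)/19136
F(8/3) = -27/175 + 11354187*2**(1/3)/30800

summing 3 kernel integrals split by 1/2, 1 yields ℳ[f](s)
for t in [0, 1/2): the term is ∫ 5*t/2·t^(s-1)
on [1/2, 1): add ∫ 6*t**2·t^(s-1) dt
segment [1, 4) carries 6*t**(3/2); integrate it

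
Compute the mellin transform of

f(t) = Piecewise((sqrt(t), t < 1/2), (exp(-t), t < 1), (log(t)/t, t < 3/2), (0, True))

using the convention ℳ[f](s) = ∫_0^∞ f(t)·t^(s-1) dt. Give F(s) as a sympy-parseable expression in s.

(3*2**s*(2*s + 1)*(s**2 - 2*s + 1)*uppergamma(s, 1/2) - 3*2**s*(2*s + 1)*(s**2 - 2*s + 1)*uppergamma(s, 1) + 3*2**s*(2*s + 1) + 3**s*s*(2*s + 1)*(-2*log(2) + 2*log(3)) - 2*3**s*(2*s + 1) + 3**s*(2*s + 1)*(-2*log(3) + 2*log(2)) + 3*sqrt(2)*(s**2 - 2*s + 1))/(3*2**s*(2*s + 1)*(s**2 - 2*s + 1))
  Re(s) > -1/2

along the cuts 1/2, 1, ℳ[f](s) splits into 3 integrals
on [0, 1/2): add ∫ sqrt(t)·t^(s-1) dt
segment 1/2 to 1 holds exp(-t); add its integral
∫ over [1, 3/2) of log(t)/t·t^(s-1) joins the sum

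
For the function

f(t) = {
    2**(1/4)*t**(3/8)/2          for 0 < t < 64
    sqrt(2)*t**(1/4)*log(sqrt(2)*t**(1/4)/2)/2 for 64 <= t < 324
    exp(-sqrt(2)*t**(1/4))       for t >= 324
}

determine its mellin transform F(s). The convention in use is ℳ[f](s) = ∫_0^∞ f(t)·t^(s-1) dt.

invert the power substitution to get 2**(1/4)*t**(3/4)/2 on [0, 8); sqrt(2)*sqrt(t)*log(sqrt(2)*sqrt(t)/2)/2 on [8, 18); exp(-sqrt(2)*sqrt(t)) on [18, ∞)
strip the common scale on t: t**(3/4) on [0, 4); sqrt(t)*log(sqrt(t)) on [4, 9); exp(-2*sqrt(t)) on [9, ∞)
invert the power substitution to get t**(3/2) on [0, 2); t*log(t) on [2, 3); exp(-2*t) on [3, ∞)
slice at 64, 324, transform all 3 pieces, and sum them
segment 0 to 64 holds 2**(1/4)*t**(3/8)/2; add its integral
over [64, 324), the kernel integral of sqrt(2)*t**(1/4)*log(sqrt(2)*t**(1/4)/2)/2 enters the sum
between 324 and ∞ the integrand is exp(-sqrt(2)*t**(1/4))·t^(s-1)

2**(2*s + 2)*(12*104976**s*s*(8*s + 3)*log(3) + 104976**s*(-24*s - 9) + 3*104976**s*(8*s + 3)*log(3) - 8*20736**s*s*(8*s + 3)*log(2) - 20736**s*(8*s + 3)*log(4) + 20736**s*(16*s + 6) + sqrt(2)*20736**s*(64*s**2 + 32*s + 4) + 81**s*(8*s + 3)*(16*s**2 + 8*s + 1)*uppergamma(4*s, 6))/(1296**s*(8*s + 3)*(16*s**2 + 8*s + 1))
  Re(s) > -3/8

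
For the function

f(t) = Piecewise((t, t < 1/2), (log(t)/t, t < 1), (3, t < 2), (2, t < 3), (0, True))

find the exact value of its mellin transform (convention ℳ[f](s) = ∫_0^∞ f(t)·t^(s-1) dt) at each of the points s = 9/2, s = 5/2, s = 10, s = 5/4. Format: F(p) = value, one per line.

f breaks at 1/2, 1, 2 into 4 integrals to sum
[0, 1/2) adds the kernel integral of t
on [1/2, 1): add ∫ log(t)/t·t^(s-1) dt
∫ over [1, 2) of 3·t^(s-1) joins the sum
∫ 2·t^(s-1) over [2, 3)

F(9/2) = sqrt(2)*(-58080*sqrt(2) + 2772*log(2) + 553169 + 2794176*sqrt(6))/155232
F(5/2) = sqrt(2)*(-2072*sqrt(2) + 420*log(2) + 4357 + 9072*sqrt(6))/2520
F(10) = log(2)/4608 + 108682157681/9123840
F(5/4) = 2**(3/4)*(-828*2**(1/4) + 72*sqrt(2) + 180*log(2) + 216*6**(1/4) + 725)/90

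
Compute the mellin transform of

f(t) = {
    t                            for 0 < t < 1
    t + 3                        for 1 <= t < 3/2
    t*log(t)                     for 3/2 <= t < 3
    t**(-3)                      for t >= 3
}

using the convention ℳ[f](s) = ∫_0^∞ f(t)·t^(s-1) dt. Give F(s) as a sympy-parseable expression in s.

(-162*2**s*s*(s - 3)*(s**2 + 2*s + 1) - 162*2**s*(s - 3)*(s**2 + 2*s + 1) - 81*3**s*s**2*(s - 3)*(s + 1)*log(3) + 81*3**s*s**2*(s - 3)*(s + 1)*log(2) - 81*3**s*s*(s - 3)*(s + 1)*log(3) + 81*3**s*s*(s - 3)*(s + 1)*log(2) + 81*3**s*s*(s - 3)*(s + 1) + 243*3**s*s*(s - 3)*(s**2 + 2*s + 1) + 162*3**s*(s - 3)*(s**2 + 2*s + 1) + 162*6**s*s**2*(s - 3)*(s + 1)*log(3) - 162*6**s*s*(s - 3)*(s + 1) + 162*6**s*s*(s - 3)*(s + 1)*log(3) - 2*6**s*s*(s + 1)*(s**2 + 2*s + 1))/(54*2**s*s*(s - 3)*(s + 1)*(s**2 + 2*s + 1))
  -1 < Re(s) < 3

the 4 pieces separated at 1, 3/2, 3 each add one integral
over [0, 1), the kernel integral of t enters the sum
on [1, 3/2) integrate f = (t + 3) against the kernel
[3/2, 3) adds the kernel integral of t*log(t)
∫ t**(-3)·t^(s-1) over [3, ∞)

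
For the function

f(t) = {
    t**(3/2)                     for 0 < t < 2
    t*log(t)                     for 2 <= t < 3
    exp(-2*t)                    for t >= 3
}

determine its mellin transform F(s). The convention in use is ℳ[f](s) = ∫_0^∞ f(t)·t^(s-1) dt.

summing 3 kernel integrals split by 2, 3 yields ℳ[f](s)
on [0, 2): add ∫ t**(3/2)·t^(s-1) dt
between 2 and 3 the integrand is t*log(t)·t^(s-1)
∫ exp(-2*t)·t^(s-1) over [3, ∞)

(-12**s*s*(2*s + 3)*log(4) - 12**s*(2*s + 3)*log(4) + 12**s*(4*s + 6) + 12**s*sqrt(2)*(4*s**2 + 8*s + 4) + 3*18**s*s*(2*s + 3)*log(3) + 18**s*(-6*s - 9) + 3*18**s*(2*s + 3)*log(3) + 3**s*(2*s + 3)*(s**2 + 2*s + 1)*uppergamma(s, 6))/(6**s*(2*s + 3)*(s**2 + 2*s + 1))
  Re(s) > -3/2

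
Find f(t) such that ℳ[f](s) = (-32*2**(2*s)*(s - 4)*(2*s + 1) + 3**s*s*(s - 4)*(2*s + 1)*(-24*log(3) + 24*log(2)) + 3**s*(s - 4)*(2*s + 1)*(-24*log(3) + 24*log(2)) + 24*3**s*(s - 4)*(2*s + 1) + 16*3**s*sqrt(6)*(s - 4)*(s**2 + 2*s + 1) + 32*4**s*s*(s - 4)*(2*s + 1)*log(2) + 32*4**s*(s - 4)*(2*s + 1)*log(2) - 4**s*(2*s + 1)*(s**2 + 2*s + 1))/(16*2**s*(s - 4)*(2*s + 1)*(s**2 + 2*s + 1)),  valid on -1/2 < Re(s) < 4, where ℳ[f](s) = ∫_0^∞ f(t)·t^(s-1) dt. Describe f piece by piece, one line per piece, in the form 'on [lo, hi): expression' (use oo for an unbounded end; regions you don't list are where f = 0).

treat the 3 regions marked off by 3/2, 2 separately and sum
over [0, 3/2), the kernel integral of sqrt(t) enters the sum
on [3/2, 2) integrate f = t*log(t) against the kernel
piece [2, ∞): integrate t**(-4) against the kernel

on [0, 3/2): sqrt(t)
on [3/2, 2): t*log(t)
on [2, oo): t**(-4)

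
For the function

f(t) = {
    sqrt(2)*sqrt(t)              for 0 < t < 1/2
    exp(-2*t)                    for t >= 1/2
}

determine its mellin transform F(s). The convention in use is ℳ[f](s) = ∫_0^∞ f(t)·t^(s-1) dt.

peel off the common scale on t: sqrt(t) on [0, 1); exp(-t) on [1, ∞)
cuts at 1/2: linearity sums the 2 kernel integrals
piece [0, 1/2): integrate sqrt(2)*sqrt(t) against the kernel
for t in [1/2, ∞): the term is ∫ exp(-2*t)·t^(s-1)

((2*s + 1)*uppergamma(s, 1) + 2)/(2**s*(2*s + 1))
  Re(s) > -1/2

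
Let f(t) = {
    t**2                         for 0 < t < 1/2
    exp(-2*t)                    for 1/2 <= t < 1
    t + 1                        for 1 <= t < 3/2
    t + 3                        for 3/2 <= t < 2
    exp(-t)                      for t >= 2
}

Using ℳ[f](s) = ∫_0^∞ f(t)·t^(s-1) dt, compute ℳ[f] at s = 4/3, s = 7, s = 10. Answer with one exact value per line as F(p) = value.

summing 5 kernel integrals split by 1/2, 1, 3/2, 2 yields ℳ[f](s)
∫ t**2·t^(s-1) over [0, 1/2)
for t in [1/2, 1): the term is ∫ exp(-2*t)·t^(s-1)
[1, 3/2) adds the kernel integral of (t + 1)
[3/2, 2) adds the kernel integral of (t + 3)
between 2 and ∞ the integrand is exp(-t)·t^(s-1)

F(4/3) = 2**(2/3)*(-1260*3**(1/3) - 660*2**(1/3) - 280*uppergamma(4/3, 2) + 21 + 280*uppergamma(4/3, 1) + 560*2**(1/3)*uppergamma(4/3, 2) + 3480*2**(2/3))/1120
F(7) = (493164*E + 2635567*exp(2) + 169493184)*exp(-2)/32256
F(10) = (2604122400*E + 1302094759*exp(2) + 7241213675520)*exp(-2)/2703360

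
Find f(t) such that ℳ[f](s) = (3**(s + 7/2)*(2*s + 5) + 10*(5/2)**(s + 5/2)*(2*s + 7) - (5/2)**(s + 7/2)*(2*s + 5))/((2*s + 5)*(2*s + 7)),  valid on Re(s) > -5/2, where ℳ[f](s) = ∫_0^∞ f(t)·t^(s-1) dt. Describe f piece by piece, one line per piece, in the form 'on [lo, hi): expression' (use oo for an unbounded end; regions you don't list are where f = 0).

slice at 5/2, transform all 2 pieces, and sum them
over [0, 5/2), the kernel integral of 5*t**(5/2) enters the sum
over [5/2, 3), the kernel integral of t**(7/2)/2 enters the sum

on [0, 5/2): 5*t**(5/2)
on [5/2, 3): t**(7/2)/2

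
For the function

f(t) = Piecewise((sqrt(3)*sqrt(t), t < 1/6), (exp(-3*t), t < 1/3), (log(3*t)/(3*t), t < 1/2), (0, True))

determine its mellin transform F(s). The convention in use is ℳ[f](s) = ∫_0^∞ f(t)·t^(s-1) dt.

(3*2**s*(2*s + 1)*(s**2 - 2*s + 1)*uppergamma(s, 1/2) - 3*2**s*(2*s + 1)*(s**2 - 2*s + 1)*uppergamma(s, 1) + 3*2**s*(2*s + 1) + 3**s*s*(2*s + 1)*(-2*log(2) + 2*log(3)) - 2*3**s*(2*s + 1) + 3**s*(2*s + 1)*(-2*log(3) + 2*log(2)) + 3*sqrt(2)*(s**2 - 2*s + 1))/(3*6**s*(2*s + 1)*(s**2 - 2*s + 1))
  Re(s) > -1/2

strip the common scale on t: sqrt(t) on [0, 1/2); exp(-t) on [1/2, 1); log(t)/t on [1, 3/2)
summing 3 kernel integrals split by 1/6, 1/3 yields ℳ[f](s)
between 0 and 1/6 the integrand is sqrt(3)*sqrt(t)·t^(s-1)
piece [1/6, 1/3): integrate exp(-3*t) against the kernel
between 1/3 and 1/2 the integrand is log(3*t)/(3*t)·t^(s-1)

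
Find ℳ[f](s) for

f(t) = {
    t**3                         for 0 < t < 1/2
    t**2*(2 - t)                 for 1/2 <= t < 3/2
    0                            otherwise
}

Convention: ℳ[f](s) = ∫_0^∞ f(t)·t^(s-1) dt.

peel off the shared t-power: t on [0, 1/2); 2 - t on [1/2, 3/2)
split f at 1/2: ℳ[f](s) collects 2 kernel integrals
for t in [0, 1/2): the term is ∫ t**3·t^(s-1)
segment 1/2 to 3/2 holds t**2*(2 - t); add its integral

(9*3**s*(s + 2) + 36*3**s - 2*s - 8)/(8*2**s*(s + 2)*(s + 3))
  Re(s) > -3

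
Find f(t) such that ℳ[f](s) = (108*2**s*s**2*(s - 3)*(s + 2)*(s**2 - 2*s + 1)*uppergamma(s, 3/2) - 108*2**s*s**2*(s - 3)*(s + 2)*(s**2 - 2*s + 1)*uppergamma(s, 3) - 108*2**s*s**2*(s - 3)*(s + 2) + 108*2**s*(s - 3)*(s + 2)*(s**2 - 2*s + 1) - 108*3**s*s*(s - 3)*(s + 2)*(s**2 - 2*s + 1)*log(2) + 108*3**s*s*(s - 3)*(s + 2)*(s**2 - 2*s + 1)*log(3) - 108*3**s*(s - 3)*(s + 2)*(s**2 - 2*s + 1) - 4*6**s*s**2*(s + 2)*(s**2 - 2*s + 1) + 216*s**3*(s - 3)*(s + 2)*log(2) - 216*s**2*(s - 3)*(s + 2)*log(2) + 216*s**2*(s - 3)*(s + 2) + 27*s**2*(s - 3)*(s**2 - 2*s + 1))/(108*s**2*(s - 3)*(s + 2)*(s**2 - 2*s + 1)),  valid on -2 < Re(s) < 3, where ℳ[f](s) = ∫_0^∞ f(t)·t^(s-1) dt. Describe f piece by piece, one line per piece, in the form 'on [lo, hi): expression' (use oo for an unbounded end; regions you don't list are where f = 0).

on [0, 1): t**2/4
on [1, 2): 2*log(t/2)/t
on [2, 3): log(t/2)
on [3, 6): exp(-t/2)
on [6, oo): 8/t**3

back out the common scale on t: t**2 on [0, 1/2); log(t)/t on [1/2, 1); log(t) on [1, 3/2); …
linearity at 1, 2, 3, 6 turns ℳ[f](s) into 5 summed integrals
over [0, 1), the kernel integral of t**2/4 enters the sum
on [1, 2): add ∫ 2*log(t/2)/t·t^(s-1) dt
∫ over [2, 3) of log(t/2)·t^(s-1) joins the sum
the [3, 6) slice contributes ∫ exp(-t/2)·t^(s-1) dt
for t in [6, ∞): the term is ∫ 8/t**3·t^(s-1)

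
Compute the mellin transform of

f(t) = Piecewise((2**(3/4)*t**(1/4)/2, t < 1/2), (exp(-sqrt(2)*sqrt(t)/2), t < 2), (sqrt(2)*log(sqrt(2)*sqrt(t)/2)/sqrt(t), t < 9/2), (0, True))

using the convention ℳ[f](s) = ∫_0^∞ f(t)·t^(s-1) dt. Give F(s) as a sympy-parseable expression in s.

2**(1 - s)*(4**s*(4*s + 1)*(4*s**2 - 4*s + 1)*uppergamma(2*s, 1/2) - 4**s*(4*s + 1)*(4*s**2 - 4*s + 1)*uppergamma(2*s, 1) + 4**s*(12*s + 3)/3 + 9**s*s*(4*s + 1)*(-4*log(2) + 4*log(3))/3 + 9**s*(-8*s - 2)/3 + 9**s*(4*s + 1)*(-2*log(3) + 2*log(2))/3 + sqrt(2)*(12*s**2 - 12*s + 3)/3)/((4*s + 1)*(4*s**2 - 4*s + 1))
  Re(s) > -1/4

peel off the common scale on t: t**(1/4) on [0, 1/4); exp(-sqrt(t)) on [1/4, 1); log(sqrt(t))/sqrt(t) on [1, 9/4)
remove the power substitution first: sqrt(t) on [0, 1/2); exp(-t) on [1/2, 1); log(t)/t on [1, 3/2)
slice at 1/2, 2, transform all 3 pieces, and sum them
∫ over [0, 1/2) of 2**(3/4)*t**(1/4)/2·t^(s-1) joins the sum
on [1/2, 2): add ∫ exp(-sqrt(2)*sqrt(t)/2)·t^(s-1) dt
for t in [2, 9/2): the term is ∫ sqrt(2)*log(sqrt(2)*sqrt(t)/2)/sqrt(t)·t^(s-1)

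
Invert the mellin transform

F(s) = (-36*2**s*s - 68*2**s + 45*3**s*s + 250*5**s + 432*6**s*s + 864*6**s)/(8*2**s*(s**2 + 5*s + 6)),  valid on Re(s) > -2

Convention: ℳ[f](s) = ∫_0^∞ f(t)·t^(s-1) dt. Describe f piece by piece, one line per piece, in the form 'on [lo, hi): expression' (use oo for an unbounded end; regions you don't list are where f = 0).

on [0, 1): t**2/2
on [1, 3/2): 5*t**3
on [3/2, 5/2): 5*t**2
on [5/2, 3): 2*t**3

the 4 pieces separated at 1, 3/2, 5/2 each add one integral
over [0, 1), the kernel integral of t**2/2 enters the sum
∫ 5*t**3·t^(s-1) over [1, 3/2)
∫ 5*t**2·t^(s-1) over [3/2, 5/2)
∫ 2*t**3·t^(s-1) over [5/2, 3)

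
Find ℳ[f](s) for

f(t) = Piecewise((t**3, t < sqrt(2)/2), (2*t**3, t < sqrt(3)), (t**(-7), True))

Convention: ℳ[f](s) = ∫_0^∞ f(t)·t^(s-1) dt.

remove the shared t-power first: t**4 on [0, sqrt(2)/2); 2*t**4 on [sqrt(2)/2, sqrt(3)); t**(-6) on [sqrt(3), ∞)
back out the power substitution: t**2 on [0, 1/2); 2*t**2 on [1/2, 3); t**(-3) on [3, ∞)
undo the shared t-power: t on [0, 1/2); 2*t on [1/2, 3); t**(-4) on [3, ∞)
cuts at sqrt(2)/2, sqrt(3): linearity sums the 3 kernel integrals
over [0, sqrt(2)/2), the kernel integral of t**3 enters the sum
on [sqrt(2)/2, sqrt(3)): add ∫ 2*t**3·t^(s-1) dt
[sqrt(3), ∞) adds the kernel integral of t**(-7)

2**(1/2 - s/2)*(972*6**(s/2 + 1/2)*(s - 7) - 2*6**(s/2 + 1/2)*(s + 3) - 81*s + 567)/(324*(s - 7)*(s + 3))
  -3 < Re(s) < 7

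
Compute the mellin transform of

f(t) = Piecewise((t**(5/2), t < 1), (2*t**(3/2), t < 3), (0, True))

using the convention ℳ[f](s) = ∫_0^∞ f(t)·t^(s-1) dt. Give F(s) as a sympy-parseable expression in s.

back out the shared t-power: t**(3/2) on [0, 1); 2*sqrt(t) on [1, 3)
summing 2 kernel integrals split by 1 yields ℳ[f](s)
for t in [0, 1): the term is ∫ t**(5/2)·t^(s-1)
on [1, 3) integrate f = 2*t**(3/2) against the kernel

2*(2*3**(s + 3/2)*(2*s + 5) - 2*s - 7)/((2*s + 3)*(2*s + 5))
  Re(s) > -5/2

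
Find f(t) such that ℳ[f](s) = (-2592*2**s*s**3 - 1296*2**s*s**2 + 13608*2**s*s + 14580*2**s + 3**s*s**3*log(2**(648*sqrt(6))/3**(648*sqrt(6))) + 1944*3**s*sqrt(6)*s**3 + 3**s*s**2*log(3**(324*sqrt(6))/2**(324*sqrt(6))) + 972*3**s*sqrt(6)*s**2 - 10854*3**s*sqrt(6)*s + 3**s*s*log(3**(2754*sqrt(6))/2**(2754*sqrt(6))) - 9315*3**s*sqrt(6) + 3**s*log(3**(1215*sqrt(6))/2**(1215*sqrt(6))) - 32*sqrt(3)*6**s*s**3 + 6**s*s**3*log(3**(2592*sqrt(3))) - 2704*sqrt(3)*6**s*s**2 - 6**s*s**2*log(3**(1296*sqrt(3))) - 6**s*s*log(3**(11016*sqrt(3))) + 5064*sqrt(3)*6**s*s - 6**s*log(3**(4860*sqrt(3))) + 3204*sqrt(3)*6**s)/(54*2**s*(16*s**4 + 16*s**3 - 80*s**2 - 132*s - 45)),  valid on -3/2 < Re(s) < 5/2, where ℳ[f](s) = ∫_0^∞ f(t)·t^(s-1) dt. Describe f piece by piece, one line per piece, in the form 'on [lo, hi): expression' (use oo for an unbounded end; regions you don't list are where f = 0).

on [0, 1): t**(3/2)
on [1, 3/2): sqrt(t)*(t + 3)
on [3/2, 3): t**(3/2)*log(t)
on [3, oo): t**(-5/2)

undo the shared t-power: t on [0, 1); t + 3 on [1, 3/2); t*log(t) on [3/2, 3); …
breakpoints 1, 3/2, 3: one integral from each of the 4 segments
[0, 1) adds the kernel integral of t**(3/2)
on [1, 3/2): add ∫ sqrt(t)*(t + 3)·t^(s-1) dt
on [3/2, 3): add ∫ t**(3/2)*log(t)·t^(s-1) dt
segment [3, ∞) carries t**(-5/2); integrate it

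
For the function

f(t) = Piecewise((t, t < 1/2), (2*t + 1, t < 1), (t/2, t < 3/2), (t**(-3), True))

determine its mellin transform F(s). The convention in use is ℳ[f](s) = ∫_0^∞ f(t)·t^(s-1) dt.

(270*2**s*s**2 - 702*2**s*s - 324*2**s + 49*3**s*s**2 - 275*3**s*s - 162*s**2 + 378*s + 324)/(108*2**s*s*(s**2 - 2*s - 3))
  -1 < Re(s) < 3

integrate the 4 segments split at 1/2, 1, 3/2, then add the results
∫ t·t^(s-1) over [0, 1/2)
over [1/2, 1), the kernel integral of (2*t + 1) enters the sum
segment 1 to 3/2 holds t/2; add its integral
on [3/2, ∞) integrate f = t**(-3) against the kernel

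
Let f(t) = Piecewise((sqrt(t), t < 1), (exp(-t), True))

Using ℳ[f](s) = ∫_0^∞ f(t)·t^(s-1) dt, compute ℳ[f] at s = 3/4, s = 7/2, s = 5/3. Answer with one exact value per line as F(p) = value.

slice at 1, transform all 2 pieces, and sum them
the [0, 1) slice contributes ∫ sqrt(t)·t^(s-1) dt
∫ over [1, ∞) of exp(-t)·t^(s-1) joins the sum

F(3/4) = uppergamma(3/4, 1) + 4/5
F(7/2) = (E*(2 + 15*sqrt(pi)*erfc(1)) + 58)*exp(-1)/8
F(5/3) = 6/13 + uppergamma(5/3, 1)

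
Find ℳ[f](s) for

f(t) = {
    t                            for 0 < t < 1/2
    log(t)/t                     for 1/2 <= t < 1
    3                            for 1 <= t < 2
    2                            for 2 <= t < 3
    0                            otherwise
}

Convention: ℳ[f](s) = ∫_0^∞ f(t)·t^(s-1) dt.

(2*2**(2*s)*(s + 1)*(s**2 - 2*s + 1) - 2*2**s*s*(s + 1) - 6*2**s*(s + 1)*(s**2 - 2*s + 1) + 4*6**s*(s + 1)*(s**2 - 2*s + 1) + 4*s**2*(s + 1)*log(2) - 4*s*(s + 1)*log(2) + 4*s*(s + 1) + s*(s**2 - 2*s + 1))/(2*2**s*s*(s + 1)*(s**2 - 2*s + 1))
  Re(s) > -1

the 4 pieces separated at 1/2, 1, 2 each add one integral
∫ over [0, 1/2) of t·t^(s-1) joins the sum
on [1/2, 1) integrate f = log(t)/t against the kernel
piece [1, 2): integrate 3 against the kernel
∫ over [2, 3) of 2·t^(s-1) joins the sum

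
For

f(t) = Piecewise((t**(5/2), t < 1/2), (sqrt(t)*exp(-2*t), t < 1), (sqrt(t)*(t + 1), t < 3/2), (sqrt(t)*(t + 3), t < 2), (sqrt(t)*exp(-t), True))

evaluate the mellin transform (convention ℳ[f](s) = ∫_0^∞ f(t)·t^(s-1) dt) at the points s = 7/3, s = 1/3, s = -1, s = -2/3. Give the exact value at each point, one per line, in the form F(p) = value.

remove the shared t-power first: t**2 on [0, 1/2); exp(-2*t) on [1/2, 1); t + 1 on [1, 3/2); …
decompose at 1/2, 1, 3/2, 2; ℳ[f](s) sums the 5 pieces' integrals
segment 0 to 1/2 holds t**(5/2); add its integral
∫ sqrt(t)*exp(-2*t)·t^(s-1) over [1/2, 1)
segment 1 to 3/2 holds sqrt(t)*(t + 1); add its integral
the [3/2, 2) slice contributes ∫ sqrt(t)*(t + 3)·t^(s-1) dt
[2, ∞) adds the kernel integral of sqrt(t)*exp(-t)

F(7/3) = 2**(1/6)*(-144072*3**(5/6) - 55680*2**(5/6) - 22678*uppergamma(17/6, 2) + 1173 + 22678*uppergamma(17/6, 1) + 90712*2**(5/6)*uppergamma(17/6, 2) + 1147008*2**(2/3))/181424
F(1/3) = 2**(1/6)*(-4488*3**(5/6) - 3264*2**(5/6) - 1870*uppergamma(5/6, 2) + 165 + 1870*2**(5/6)*uppergamma(5/6, 2) + 1870*uppergamma(5/6, 1) + 17544*2**(2/3))/3740
F(-1) = sqrt(2)*(3*sqrt(2)*(-2 - 2*sqrt(pi)*exp(2)*erfc(sqrt(2)) + sqrt(2)) + 12*E + (-5 - 12*sqrt(pi)*erfc(1) + 12*sqrt(pi)*erfc(sqrt(2)) + 8*sqrt(3))*exp(2))*exp(-2)/6
F(-2/3) = 2**(1/6)*(-858*2**(2/3) - 110*uppergamma(-1/6, 2) + 55*2**(5/6)*uppergamma(-1/6, 2) + 15 + 110*uppergamma(-1/6, 1) + 264*2**(5/6) + 440*3**(5/6))/110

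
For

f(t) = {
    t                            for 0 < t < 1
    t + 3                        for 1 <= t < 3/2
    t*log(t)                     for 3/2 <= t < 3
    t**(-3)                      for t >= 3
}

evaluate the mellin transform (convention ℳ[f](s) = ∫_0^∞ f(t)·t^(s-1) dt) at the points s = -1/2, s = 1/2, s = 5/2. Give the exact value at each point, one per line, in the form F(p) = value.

F(-1/2) = -2266*sqrt(3)/567 + sqrt(6) + log(2**(sqrt(6))*3**(-sqrt(6) + 2*sqrt(3))) + 6
F(1/2) = -6 - 178*sqrt(3)/135 + log(2**(sqrt(6)/2)*3**(-sqrt(6)/2 + 2*sqrt(3))) + 23*sqrt(6)/6
F(5/2) = -226*sqrt(3)/147 - 27*sqrt(6)*log(3)/56 - 6/5 + 27*sqrt(6)*log(2)/56 + 3861*sqrt(6)/1960 + 54*sqrt(3)*log(3)/7

linearity at 1, 3/2, 3 turns ℳ[f](s) into 4 summed integrals
piece [0, 1): integrate t against the kernel
segment 1 to 3/2 holds (t + 3); add its integral
on [3/2, 3): add ∫ t*log(t)·t^(s-1) dt
between 3 and ∞ the integrand is t**(-3)·t^(s-1)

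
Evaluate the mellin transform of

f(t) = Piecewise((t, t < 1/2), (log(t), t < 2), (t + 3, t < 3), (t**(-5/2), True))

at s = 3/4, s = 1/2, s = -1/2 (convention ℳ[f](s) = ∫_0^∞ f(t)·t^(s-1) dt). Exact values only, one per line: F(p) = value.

treat the 4 regions marked off by 1/2, 2, 3 separately and sum
[0, 1/2) adds the kernel integral of t
∫ log(t)·t^(s-1) over [1/2, 2)
the [2, 3) slice contributes ∫ (t + 3)·t^(s-1) dt
the [3, ∞) slice contributes ∫ t**(-5/2)·t^(s-1) dt

F(3/4) = 2**(1/4)*(-436*sqrt(2) + 2*2**(3/4)*3**(1/4) + 65 + log(2**(42 + 84*sqrt(2))) + 180*6**(3/4))/63
F(1/2) = sqrt(2)*(-330 + sqrt(2) + 108*log(2) + 144*sqrt(6))/36
F(-1/2) = sqrt(2)*(-486*log(2) + sqrt(2) + 648)/162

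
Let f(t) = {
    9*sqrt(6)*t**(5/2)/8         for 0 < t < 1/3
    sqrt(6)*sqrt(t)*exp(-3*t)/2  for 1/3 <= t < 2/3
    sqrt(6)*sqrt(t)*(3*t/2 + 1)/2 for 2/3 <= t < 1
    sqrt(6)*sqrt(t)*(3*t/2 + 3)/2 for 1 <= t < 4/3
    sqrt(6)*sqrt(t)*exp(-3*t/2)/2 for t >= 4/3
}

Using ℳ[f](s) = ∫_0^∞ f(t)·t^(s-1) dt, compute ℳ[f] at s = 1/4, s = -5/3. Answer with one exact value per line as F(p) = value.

F(1/4) = sqrt(2)*3**(3/4)*(-616*3**(3/4) - 440*2**(3/4) - 231*uppergamma(3/4, 2) + 21 + 231*2**(3/4)*uppergamma(3/4, 2) + 231*uppergamma(3/4, 1) + 2376*sqrt(2))/1386
F(-5/3) = sqrt(2)*3**(2/3)*(-765*2**(2/3) - 420*uppergamma(-7/6, 2) + 105*2**(5/6)*uppergamma(-7/6, 2) + 420*uppergamma(-7/6, 1) + 126 + 80*3**(5/6) + 720*2**(5/6))/280

strip the common scale on t: t**(5/2) on [0, 1/2); sqrt(t)*exp(-2*t) on [1/2, 1); sqrt(t)*(t + 1) on [1, 3/2); …
reversing the shared t-power: t**2 on [0, 1/2); exp(-2*t) on [1/2, 1); t + 1 on [1, 3/2); …
breakpoints 1/3, 2/3, 1, 4/3: one integral from each of the 5 segments
segment [0, 1/3) carries 9*sqrt(6)*t**(5/2)/8; integrate it
∫ over [1/3, 2/3) of sqrt(6)*sqrt(t)*exp(-3*t)/2·t^(s-1) joins the sum
between 2/3 and 1 the integrand is sqrt(6)*sqrt(t)*(3*t/2 + 1)/2·t^(s-1)
the [1, 4/3) slice contributes ∫ sqrt(6)*sqrt(t)*(3*t/2 + 3)/2·t^(s-1) dt
on [4/3, ∞) integrate f = sqrt(6)*sqrt(t)*exp(-3*t/2)/2 against the kernel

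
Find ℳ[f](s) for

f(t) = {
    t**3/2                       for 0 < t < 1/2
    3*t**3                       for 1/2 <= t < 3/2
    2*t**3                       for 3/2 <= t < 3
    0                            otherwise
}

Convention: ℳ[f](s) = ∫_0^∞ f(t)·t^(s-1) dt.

(54*3**s + 864*6**s - 5)/(16*2**s*(s + 3))
  Re(s) > -3

integrate the 3 segments split at 1/2, 3/2, then add the results
between 0 and 1/2 the integrand is t**3/2·t^(s-1)
segment 1/2 to 3/2 holds 3*t**3; add its integral
between 3/2 and 3 the integrand is 2*t**3·t^(s-1)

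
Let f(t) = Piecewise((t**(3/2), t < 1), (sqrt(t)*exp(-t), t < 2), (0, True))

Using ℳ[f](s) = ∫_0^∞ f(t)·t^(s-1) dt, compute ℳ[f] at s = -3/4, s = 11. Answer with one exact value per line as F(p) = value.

peel off the shared t-power: t on [0, 1); exp(-t) on [1, 2)
treat the 2 regions marked off by 1 separately and sum
segment [0, 1) carries t**(3/2); integrate it
between 1 and 2 the integrand is sqrt(t)*exp(-t)·t^(s-1)

F(-3/4) = -uppergamma(-1/4, 2) + uppergamma(-1/4, 1) + 4/3
F(11) = (-3038394058550*sqrt(2) + (-343732764375*sqrt(pi)*erfc(sqrt(2)) + 4096 + 343732764375*sqrt(pi)*erfc(1))*exp(2) + 1395608963450*E)*exp(-2)/51200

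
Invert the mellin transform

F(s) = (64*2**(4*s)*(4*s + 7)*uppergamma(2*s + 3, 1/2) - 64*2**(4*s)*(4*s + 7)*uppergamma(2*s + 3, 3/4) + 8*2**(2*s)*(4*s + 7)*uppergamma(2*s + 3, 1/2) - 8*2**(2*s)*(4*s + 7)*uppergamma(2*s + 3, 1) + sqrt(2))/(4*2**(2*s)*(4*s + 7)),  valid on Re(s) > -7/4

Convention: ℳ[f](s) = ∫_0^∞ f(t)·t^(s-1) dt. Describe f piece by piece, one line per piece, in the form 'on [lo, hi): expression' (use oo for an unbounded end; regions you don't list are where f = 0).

on [0, 1/4): t**(7/4)
on [1/4, 1): t**(3/2)*exp(-sqrt(t))
on [1, 9/4): t**(3/2)*exp(-sqrt(t)/2)

back out the shared t-power: t**(5/4) on [0, 1/4); t*exp(-sqrt(t)) on [1/4, 1); t*exp(-sqrt(t)/2) on [1, 9/4)
undo the shared t-power: t**(1/4) on [0, 1/4); exp(-sqrt(t)) on [1/4, 1); exp(-sqrt(t)/2) on [1, 9/4)
strip the power substitution: sqrt(t) on [0, 1/2); exp(-t) on [1/2, 1); exp(-t/2) on [1, 3/2)
decompose at 1/4, 1; ℳ[f](s) sums the 3 pieces' integrals
over [0, 1/4), the kernel integral of t**(7/4) enters the sum
∫ t**(3/2)*exp(-sqrt(t))·t^(s-1) over [1/4, 1)
on [1, 9/4): add ∫ t**(3/2)*exp(-sqrt(t)/2)·t^(s-1) dt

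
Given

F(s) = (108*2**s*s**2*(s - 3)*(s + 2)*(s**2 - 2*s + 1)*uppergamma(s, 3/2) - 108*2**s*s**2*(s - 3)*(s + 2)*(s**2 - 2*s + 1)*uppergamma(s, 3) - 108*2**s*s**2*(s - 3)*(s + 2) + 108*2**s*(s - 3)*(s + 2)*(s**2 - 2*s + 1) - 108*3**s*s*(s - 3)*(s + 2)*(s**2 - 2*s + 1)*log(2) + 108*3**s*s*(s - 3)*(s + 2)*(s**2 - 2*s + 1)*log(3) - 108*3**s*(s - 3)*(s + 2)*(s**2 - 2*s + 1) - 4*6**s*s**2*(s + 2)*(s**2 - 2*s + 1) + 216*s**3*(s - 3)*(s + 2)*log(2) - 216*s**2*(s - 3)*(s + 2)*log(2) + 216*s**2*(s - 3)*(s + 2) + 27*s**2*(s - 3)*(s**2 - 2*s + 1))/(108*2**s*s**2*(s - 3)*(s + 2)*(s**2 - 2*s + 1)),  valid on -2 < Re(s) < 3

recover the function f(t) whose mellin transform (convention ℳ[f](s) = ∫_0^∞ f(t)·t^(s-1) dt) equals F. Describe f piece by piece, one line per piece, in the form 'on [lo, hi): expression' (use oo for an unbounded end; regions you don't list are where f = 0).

on [0, 1/2): t**2
on [1/2, 1): log(t)/t
on [1, 3/2): log(t)
on [3/2, 3): exp(-t)
on [3, oo): t**(-3)

summing 5 kernel integrals split by 1/2, 1, 3/2, 3 yields ℳ[f](s)
∫ over [0, 1/2) of t**2·t^(s-1) joins the sum
segment [1/2, 1) carries log(t)/t; integrate it
piece [1, 3/2): integrate log(t) against the kernel
∫ over [3/2, 3) of exp(-t)·t^(s-1) joins the sum
∫ over [3, ∞) of t**(-3)·t^(s-1) joins the sum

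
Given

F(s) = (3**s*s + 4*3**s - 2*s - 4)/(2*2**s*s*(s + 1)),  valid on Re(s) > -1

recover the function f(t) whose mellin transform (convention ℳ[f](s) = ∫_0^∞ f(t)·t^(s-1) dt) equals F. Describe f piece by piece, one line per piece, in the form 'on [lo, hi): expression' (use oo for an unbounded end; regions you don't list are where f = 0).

split f at 1/2: ℳ[f](s) collects 2 kernel integrals
the [0, 1/2) slice contributes ∫ t·t^(s-1) dt
∫ over [1/2, 3/2) of (2 - t)·t^(s-1) joins the sum

on [0, 1/2): t
on [1/2, 3/2): 2 - t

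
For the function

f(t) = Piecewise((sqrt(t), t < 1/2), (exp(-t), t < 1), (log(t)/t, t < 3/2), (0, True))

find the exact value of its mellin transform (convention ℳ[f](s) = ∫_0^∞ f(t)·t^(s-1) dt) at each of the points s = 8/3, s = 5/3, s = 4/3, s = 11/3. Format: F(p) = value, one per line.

F(8/3) = -uppergamma(8/3, 1) - 27*2**(1/3)*3**(2/3)/100 + 3*2**(5/6)/152 + 9/25 + log(3**(9*2**(1/3)*3**(2/3)/20)/2**(9*2**(1/3)*3**(2/3)/20)) + uppergamma(8/3, 1/2)
F(5/3) = -9*2**(1/3)*3**(2/3)/8 - uppergamma(5/3, 1) + 3*2**(5/6)/52 + uppergamma(5/3, 1/2) + log(3**(3*2**(1/3)*3**(2/3)/4)/2**(3*2**(1/3)*3**(2/3)/4)) + 9/4
F(4/3) = -9*2**(2/3)*3**(1/3)/2 - uppergamma(4/3, 1) + 3*2**(1/6)/22 + uppergamma(4/3, 1/2) + log(3**(3*2**(2/3)*3**(1/3)/2)/2**(3*2**(2/3)*3**(1/3)/2)) + 9
F(11/3) = -uppergamma(11/3, 1) - 81*2**(1/3)*3**(2/3)/512 + 3*2**(5/6)/400 + 9/64 + log(3**(27*2**(1/3)*3**(2/3)/64)/2**(27*2**(1/3)*3**(2/3)/64)) + uppergamma(11/3, 1/2)

cuts at 1/2, 1: linearity sums the 3 kernel integrals
on [0, 1/2) integrate f = sqrt(t) against the kernel
for t in [1/2, 1): the term is ∫ exp(-t)·t^(s-1)
for t in [1, 3/2): the term is ∫ log(t)/t·t^(s-1)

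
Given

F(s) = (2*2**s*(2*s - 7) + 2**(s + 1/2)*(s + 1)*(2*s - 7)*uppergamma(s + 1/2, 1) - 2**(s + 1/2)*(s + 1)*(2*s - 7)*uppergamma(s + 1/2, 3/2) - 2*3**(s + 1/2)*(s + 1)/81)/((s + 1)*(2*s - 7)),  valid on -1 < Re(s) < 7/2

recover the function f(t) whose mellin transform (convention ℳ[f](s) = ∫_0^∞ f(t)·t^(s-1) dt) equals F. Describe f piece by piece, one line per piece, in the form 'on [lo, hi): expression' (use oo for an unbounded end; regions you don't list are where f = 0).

invert the shared t-power to get sqrt(t) on [0, 2); exp(-t/2) on [2, 3); t**(-4) on [3, ∞)
cuts at 2, 3: linearity sums the 3 kernel integrals
on [0, 2) integrate f = t against the kernel
over [2, 3), the kernel integral of sqrt(t)*exp(-t/2) enters the sum
segment 3 to ∞ holds t**(-7/2); add its integral

on [0, 2): t
on [2, 3): sqrt(t)*exp(-t/2)
on [3, oo): t**(-7/2)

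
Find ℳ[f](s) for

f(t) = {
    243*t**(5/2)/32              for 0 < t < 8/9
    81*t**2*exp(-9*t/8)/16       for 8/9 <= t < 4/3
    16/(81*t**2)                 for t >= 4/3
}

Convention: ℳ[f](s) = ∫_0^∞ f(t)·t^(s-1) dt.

strip the common scale on t: 9*sqrt(6)*t**(5/2)/8 on [0, 4/3); 9*t**2*exp(-3*t/4)/4 on [4/3, 2); 4/(9*t**2) on [2, ∞)
the common scale on t comes off first: t**(5/2) on [0, 2); t**2*exp(-t/2) on [2, 3); t**(-2) on [3, ∞)
peel off the shared t-power: sqrt(t) on [0, 2); exp(-t/2) on [2, 3); t**(-4) on [3, ∞)
linearity at 8/9, 4/3 turns ℳ[f](s) into 3 summed integrals
segment [0, 8/9) carries 243*t**(5/2)/32; integrate it
between 8/9 and 4/3 the integrand is 81*t**2*exp(-9*t/8)/16·t^(s-1)
between 4/3 and ∞ the integrand is 16/(81*t**2)·t^(s-1)

(4/9)**s*(36*2**s*(s - 2)*(2*s + 5)*uppergamma(s + 2, 1) - 36*2**s*(s - 2)*(2*s + 5)*uppergamma(s + 2, 3/2) + 72*2**(s + 1/2)*(s - 2) - 3**s*(2*s + 5))/(9*(s - 2)*(2*s + 5))
  -5/2 < Re(s) < 2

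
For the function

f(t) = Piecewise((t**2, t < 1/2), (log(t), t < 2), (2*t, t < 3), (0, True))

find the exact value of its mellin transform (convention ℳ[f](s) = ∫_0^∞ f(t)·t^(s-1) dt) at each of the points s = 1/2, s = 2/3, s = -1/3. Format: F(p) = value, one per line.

summing 3 kernel integrals split by 1/2, 2 yields ℳ[f](s)
∫ t**2·t^(s-1) over [0, 1/2)
on [1/2, 2): add ∫ log(t)·t^(s-1) dt
on [2, 3) integrate f = 2*t against the kernel

F(1/2) = sqrt(2)*(-277 + 180*log(2) + 120*sqrt(6))/60
F(2/3) = 3*2**(1/3)*(-496*2**(1/3) + 125 + log(2**(80 + 160*2**(1/3))) + 192*6**(2/3))/320
F(-1/3) = 3*2**(1/3)*(-50*2**(1/3) - log(2**(10*2**(1/3) + 20)) + 10*6**(2/3) + 61)/20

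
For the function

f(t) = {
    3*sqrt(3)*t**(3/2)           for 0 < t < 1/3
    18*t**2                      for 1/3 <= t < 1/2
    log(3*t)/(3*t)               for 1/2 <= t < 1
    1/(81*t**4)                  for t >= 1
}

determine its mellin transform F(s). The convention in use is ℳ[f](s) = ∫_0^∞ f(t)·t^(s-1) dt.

(324*2**s*(s - 4)*(s + 2)*(s**2 - 2*s + 1) - 324*2**s*(s - 4)*(2*s + 3)*(s**2 - 2*s + 1) - 108*3**s*s*(s - 4)*(s + 2)*(2*s + 3)*log(3) + 108*3**s*s*(s - 4)*(s + 2)*(2*s + 3)*log(2) - 108*3**s*(s - 4)*(s + 2)*(2*s + 3)*log(2) + 108*3**s*(s - 4)*(s + 2)*(2*s + 3) + 108*3**s*(s - 4)*(s + 2)*(2*s + 3)*log(3) + 729*3**s*(s - 4)*(2*s + 3)*(s**2 - 2*s + 1) + 54*6**s*s*(s - 4)*(s + 2)*(2*s + 3)*log(3) - 54*6**s*(s - 4)*(s + 2)*(2*s + 3)*log(3) - 54*6**s*(s - 4)*(s + 2)*(2*s + 3) - 2*6**s*(s + 2)*(2*s + 3)*(s**2 - 2*s + 1))/(162*6**s*(s - 4)*(s + 2)*(2*s + 3)*(s**2 - 2*s + 1))
  -3/2 < Re(s) < 4

remove the common scale on t first: t**(3/2) on [0, 1); 2*t**2 on [1, 3/2); log(t)/t on [3/2, 3); …
linearity at 1/3, 1/2, 1 turns ℳ[f](s) into 4 summed integrals
segment [0, 1/3) carries 3*sqrt(3)*t**(3/2); integrate it
∫ 18*t**2·t^(s-1) over [1/3, 1/2)
the [1/2, 1) slice contributes ∫ log(3*t)/(3*t)·t^(s-1) dt
between 1 and ∞ the integrand is 1/(81*t**4)·t^(s-1)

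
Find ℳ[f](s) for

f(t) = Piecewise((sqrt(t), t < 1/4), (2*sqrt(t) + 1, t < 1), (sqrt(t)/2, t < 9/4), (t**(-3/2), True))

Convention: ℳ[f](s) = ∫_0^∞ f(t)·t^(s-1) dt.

peel off the power substitution: t on [0, 1/2); 2*t + 1 on [1/2, 1); t/2 on [1, 3/2); …
breakpoints 1/4, 1, 9/4: one integral from each of the 4 segments
piece [0, 1/4): integrate sqrt(t) against the kernel
for t in [1/4, 1): the term is ∫ (2*sqrt(t) + 1)·t^(s-1)
∫ over [1, 9/4) of sqrt(t)/2·t^(s-1) joins the sum
∫ over [9/4, ∞) of t**(-3/2)·t^(s-1) joins the sum

(270*2**(2*s)*s*(2*s - 3) + 54*2**(2*s)*(2*s - 3) + 81*3**(2*s)*s*(2*s - 3) - 32*9**s*s*(2*s + 1) - 162*s*(2*s - 3) - 108*s + 162)/(54*2**(2*s)*s*(2*s - 3)*(2*s + 1))
  -1/2 < Re(s) < 3/2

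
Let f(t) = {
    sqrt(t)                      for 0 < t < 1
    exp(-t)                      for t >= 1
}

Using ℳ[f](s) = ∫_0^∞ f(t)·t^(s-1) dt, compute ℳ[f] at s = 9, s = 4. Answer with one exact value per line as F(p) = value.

F(9) = 2/19 + 109601*exp(-1)
F(4) = 2/9 + 16*exp(-1)

cuts at 1: linearity sums the 2 kernel integrals
segment 0 to 1 holds sqrt(t); add its integral
over [1, ∞), the kernel integral of exp(-t) enters the sum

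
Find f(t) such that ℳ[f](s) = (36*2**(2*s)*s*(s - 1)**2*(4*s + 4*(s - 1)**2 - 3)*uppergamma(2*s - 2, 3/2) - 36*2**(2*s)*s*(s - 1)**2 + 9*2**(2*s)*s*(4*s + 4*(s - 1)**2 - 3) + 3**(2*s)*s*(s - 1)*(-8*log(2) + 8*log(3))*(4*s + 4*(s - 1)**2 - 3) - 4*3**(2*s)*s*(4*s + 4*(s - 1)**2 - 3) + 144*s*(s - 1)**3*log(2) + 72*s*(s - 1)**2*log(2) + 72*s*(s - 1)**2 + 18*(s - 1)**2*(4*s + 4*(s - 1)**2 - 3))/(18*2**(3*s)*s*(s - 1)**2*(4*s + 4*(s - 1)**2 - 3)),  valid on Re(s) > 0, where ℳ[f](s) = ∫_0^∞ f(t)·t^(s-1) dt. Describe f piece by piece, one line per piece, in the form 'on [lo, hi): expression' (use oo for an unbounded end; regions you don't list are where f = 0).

remove the common scale on t first: 1 on [0, 1/4); log(sqrt(t))/sqrt(t) on [1/4, 1); log(sqrt(t))/t on [1, 9/4); …
undo the shared t-power: t on [0, 1/4); sqrt(t)*log(sqrt(t)) on [1/4, 1); log(sqrt(t)) on [1, 9/4); …
remove the power substitution first: t**2 on [0, 1/2); t*log(t) on [1/2, 1); log(t) on [1, 3/2); …
breakpoints 1/8, 1/2, 9/8: one integral from each of the 4 segments
∫ 1·t^(s-1) over [0, 1/8)
on [1/8, 1/2) integrate f = sqrt(2)*log(sqrt(2)*sqrt(t))/(2*sqrt(t)) against the kernel
between 1/2 and 9/8 the integrand is log(sqrt(2)*sqrt(t))/(2*t)·t^(s-1)
∫ over [9/8, ∞) of exp(-sqrt(2)*sqrt(t))/(2*t)·t^(s-1) joins the sum

on [0, 1/8): 1
on [1/8, 1/2): sqrt(2)*log(sqrt(2)*sqrt(t))/(2*sqrt(t))
on [1/2, 9/8): log(sqrt(2)*sqrt(t))/(2*t)
on [9/8, oo): exp(-sqrt(2)*sqrt(t))/(2*t)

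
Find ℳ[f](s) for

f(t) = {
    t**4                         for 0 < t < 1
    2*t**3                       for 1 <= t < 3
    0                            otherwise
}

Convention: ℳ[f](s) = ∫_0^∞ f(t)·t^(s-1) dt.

(54*3**s*(s + 4) - s - 5)/((s + 3)*(s + 4))
  Re(s) > -4

reversing the shared t-power: t**2 on [0, 1); 2*t on [1, 3)
back out the shared t-power: t**(3/2) on [0, 1); 2*sqrt(t) on [1, 3)
along the cuts 1, ℳ[f](s) splits into 2 integrals
piece [0, 1): integrate t**4 against the kernel
between 1 and 3 the integrand is 2*t**3·t^(s-1)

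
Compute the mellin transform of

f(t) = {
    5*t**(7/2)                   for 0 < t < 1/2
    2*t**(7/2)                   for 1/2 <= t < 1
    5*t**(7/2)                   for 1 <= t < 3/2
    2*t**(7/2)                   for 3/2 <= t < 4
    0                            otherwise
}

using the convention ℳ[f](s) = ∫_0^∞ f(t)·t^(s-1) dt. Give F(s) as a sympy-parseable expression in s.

decompose at 1/2, 1, 3/2; ℳ[f](s) sums the 4 pieces' integrals
segment [0, 1/2) carries 5*t**(7/2); integrate it
on [1/2, 1) integrate f = 2*t**(7/2) against the kernel
piece [1, 3/2): integrate 5*t**(7/2) against the kernel
for t in [3/2, 4): the term is ∫ 2*t**(7/2)·t^(s-1)

2*(3*2**(-s - 7/2) + 3*(3/2)**(s + 7/2) + 2*4**(s + 7/2) - 3)/(2*s + 7)
  Re(s) > -7/2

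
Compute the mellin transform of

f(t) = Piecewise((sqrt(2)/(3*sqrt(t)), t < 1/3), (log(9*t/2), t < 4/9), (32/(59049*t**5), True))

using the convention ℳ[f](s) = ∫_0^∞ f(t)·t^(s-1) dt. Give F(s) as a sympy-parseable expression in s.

2**(1 - s)*(32*2**(2*s - 2)*(s - 5)*(s - 1)*(2*s - 1)*log(2) - 32*2**(2*s - 2)*(s - 5)*(2*s - 1) + 32*2**(2*s - 2)*(s - 5)*(2*s - 1)*log(2) - 2**(2*s - 2)*(2*s - 1)*(2*s + (s - 1)**2 - 1) - 24*3**(s - 1)*(s - 5)*(s - 1)*(2*s - 1)*log(3) + 24*3**(s - 1)*(s - 5)*(s - 1)*(2*s - 1)*log(2) - 24*3**(s - 1)*(s - 5)*(2*s - 1)*log(3) + 24*3**(s - 1)*(s - 5)*(2*s - 1)*log(2) + 24*3**(s - 1)*(s - 5)*(2*s - 1) + 16*3**(s - 1)*sqrt(6)*(s - 5)*(2*s + (s - 1)**2 - 1))/(16*(9/2)**s*(s - 5)*(2*s - 1)*(2*s + (s - 1)**2 - 1))
  1/2 < Re(s) < 5

reversing the common scale on t: sqrt(6)/(3*sqrt(t)) on [0, 1); log(3*t/2) on [1, 4/3); 32/(243*t**5) on [4/3, ∞)
back out the common scale on t: 1/sqrt(t) on [0, 3/2); log(t) on [3/2, 2); t**(-5) on [2, ∞)
strip the shared t-power: sqrt(t) on [0, 3/2); t*log(t) on [3/2, 2); t**(-4) on [2, ∞)
the 3 pieces separated at 1/3, 4/9 each add one integral
on [0, 1/3): add ∫ sqrt(2)/(3*sqrt(t))·t^(s-1) dt
on [1/3, 4/9): add ∫ log(9*t/2)·t^(s-1) dt
∫ over [4/9, ∞) of 32/(59049*t**5)·t^(s-1) joins the sum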